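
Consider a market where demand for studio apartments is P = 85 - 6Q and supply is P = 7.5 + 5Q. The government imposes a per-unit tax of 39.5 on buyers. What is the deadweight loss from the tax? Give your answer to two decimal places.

Without the tax, 85 - 6Q = 7.5 + 5Q so Q* = 7.0455 and P* = 42.7273.
With the tax, buyers' net willingness to pay falls by 39.5: (85 - 39.5) - 6Q = 7.5 + 5Q, so Q_t = 3.4545. Buyers pay P_b = 64.2727; sellers receive P_s = P_b - 39.5 = 24.7727.
Deadweight loss is the triangle between the curves from Q_t to Q*: (1/2)(7.0455 - 3.4545)(39.5) = 70.9205.

70.92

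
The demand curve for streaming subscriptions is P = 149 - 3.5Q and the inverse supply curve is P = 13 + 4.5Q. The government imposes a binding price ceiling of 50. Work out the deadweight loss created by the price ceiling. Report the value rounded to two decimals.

308.20

Without the control, 149 - 3.5Q = 13 + 4.5Q so Q* = 17 and P* = 89.5.
At P = 50, sellers supply (50 - 13)/4.5 = 8.2222 while buyers want more, so the quantity traded is 8.2222 at price 50.
At Q = 8.2222 the demand price is 120.2222 and the supply price is 50. Deadweight loss is the triangle between the curves from 8.2222 to 17: (1/2)(120.2222 - 50)(17 - 8.2222) = 308.1975.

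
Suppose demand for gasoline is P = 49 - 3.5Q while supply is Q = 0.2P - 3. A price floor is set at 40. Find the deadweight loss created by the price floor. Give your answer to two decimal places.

Rewriting supply in inverse form: P = 15 + 5Q.
Free-market equilibrium: 49 - 3.5Q = 15 + 5Q gives Q* = 4, P* = 35.
At P = 40, buyers demand (49 - 40)/3.5 = 2.5714 while sellers would supply more, so the quantity traded is 2.5714 at price 40.
At Q = 2.5714 the demand price is 40 and the supply price is 27.8571. Deadweight loss is the triangle between the curves from 2.5714 to 4: (1/2)(40 - 27.8571)(4 - 2.5714) = 8.6735.

8.67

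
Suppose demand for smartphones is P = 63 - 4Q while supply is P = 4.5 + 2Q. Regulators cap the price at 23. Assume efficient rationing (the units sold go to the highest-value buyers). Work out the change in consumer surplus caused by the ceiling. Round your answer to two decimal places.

Without the control, 63 - 4Q = 4.5 + 2Q so Q* = 9.75 and P* = 24.
At the ceiling price 23, quantity supplied is (23 - 4.5)/2 = 9.25; supply is the short side, so Q = 9.25 trades at P = 23.
CS goes from (1/2)(9.75)(39) = 190.125 to 198.875 (computed as (63 - 23)(9.25) - (1/2)(4)(9.25)^2), a change of 8.75.

8.75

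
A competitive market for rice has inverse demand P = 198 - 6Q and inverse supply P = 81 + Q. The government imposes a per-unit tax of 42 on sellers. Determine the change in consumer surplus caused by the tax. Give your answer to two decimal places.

-493.71

Pre-tax equilibrium: 198 - 6Q = 81 + Q gives Q* = 16.7143, P* = 97.7143.
With the tax, sellers need 42 more per unit: 198 - 6Q = 81 + Q + 42, so Q_t = 10.7143. Buyers pay P_b = 133.7143; sellers receive P_s = P_b - 42 = 91.7143.
CS falls from (1/2)(16.7143)(100.2857) = 838.102 to (1/2)(10.7143)(64.2857) = 344.3878, a change of -493.7143.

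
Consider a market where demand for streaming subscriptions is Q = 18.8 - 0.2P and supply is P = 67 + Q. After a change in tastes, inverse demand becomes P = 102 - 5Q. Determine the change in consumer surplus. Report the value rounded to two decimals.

Rewriting demand in inverse form: P = 94 - 5Q.
Initial equilibrium: Q_0 = 4.5, P_0 = 71.5; CS_0 = (1/2)(4.5)(22.5) = 50.625, PS_0 = (1/2)(4.5)(4.5) = 10.125.
New equilibrium: 102 - 5Q = 67 + Q gives Q_1 = 5.8333, P_1 = 72.8333; CS_1 = 85.0694, PS_1 = 17.0139.
Change in consumer surplus = 85.0694 - 50.625 = 34.4444.

34.44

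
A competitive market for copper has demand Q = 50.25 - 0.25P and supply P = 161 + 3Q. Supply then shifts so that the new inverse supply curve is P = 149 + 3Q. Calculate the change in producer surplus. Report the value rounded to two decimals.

33.80

Rewriting demand in inverse form: P = 201 - 4Q.
Initial equilibrium: Q_0 = 5.7143, P_0 = 178.1429; CS_0 = (1/2)(5.7143)(22.8571) = 65.3061, PS_0 = (1/2)(5.7143)(17.1429) = 48.9796.
New equilibrium: 201 - 4Q = 149 + 3Q gives Q_1 = 7.4286, P_1 = 171.2857; CS_1 = 110.3673, PS_1 = 82.7755.
Change in producer surplus = 82.7755 - 48.9796 = 33.7959.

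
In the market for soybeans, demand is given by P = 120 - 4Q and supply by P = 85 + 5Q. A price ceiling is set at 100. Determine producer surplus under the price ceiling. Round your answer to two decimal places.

22.50

Free-market equilibrium: 120 - 4Q = 85 + 5Q gives Q* = 3.8889, P* = 104.4444.
At P = 100, sellers supply (100 - 85)/5 = 3 while buyers want more, so the quantity traded is 3 at price 100.
PS is the triangle above supply below 100: (1/2)(3)(100 - 85) = 22.5.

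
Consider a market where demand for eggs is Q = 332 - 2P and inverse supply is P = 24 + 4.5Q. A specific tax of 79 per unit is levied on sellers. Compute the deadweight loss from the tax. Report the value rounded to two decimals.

624.10

Rewriting demand in inverse form: P = 166 - 0.5Q.
Pre-tax equilibrium: 166 - 0.5Q = 24 + 4.5Q gives Q* = 28.4, P* = 151.8.
With the tax, sellers need 79 more per unit: 166 - 0.5Q = 24 + 4.5Q + 79, so Q_t = 12.6. Buyers pay P_b = 159.7; sellers receive P_s = P_b - 79 = 80.7.
The welfare triangle lost has base Q* - Q_t = 15.8 and height t = 79, so DWL = (1/2)(15.8)(79) = 624.1.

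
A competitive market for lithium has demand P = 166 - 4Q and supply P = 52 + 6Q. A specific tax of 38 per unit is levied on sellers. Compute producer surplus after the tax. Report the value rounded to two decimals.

Without the tax, 166 - 4Q = 52 + 6Q so Q* = 11.4 and P* = 120.4.
With the tax, sellers need 38 more per unit: 166 - 4Q = 52 + 6Q + 38, so Q_t = 7.6. Buyers pay P_b = 135.6; sellers receive P_s = P_b - 38 = 97.6.
PS = (1/2)(Q_t)(P_s - 52) = (1/2)(7.6)(45.6) = 173.28.

173.28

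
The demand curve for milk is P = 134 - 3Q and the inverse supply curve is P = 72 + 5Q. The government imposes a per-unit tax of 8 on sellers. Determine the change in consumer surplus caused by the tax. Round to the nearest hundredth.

-21.75

Pre-tax equilibrium: 134 - 3Q = 72 + 5Q gives Q* = 7.75, P* = 110.75.
With the tax, sellers need 8 more per unit: 134 - 3Q = 72 + 5Q + 8, so Q_t = 6.75. Buyers pay P_b = 113.75; sellers receive P_s = P_b - 8 = 105.75.
CS falls from (1/2)(7.75)(23.25) = 90.0938 to (1/2)(6.75)(20.25) = 68.3438, a change of -21.75.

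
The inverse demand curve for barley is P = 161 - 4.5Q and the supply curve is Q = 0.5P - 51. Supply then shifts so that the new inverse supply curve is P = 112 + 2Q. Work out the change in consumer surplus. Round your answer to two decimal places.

-57.51

Rewriting supply in inverse form: P = 102 + 2Q.
Initial equilibrium: Q_0 = 9.0769, P_0 = 120.1538; CS_0 = (1/2)(9.0769)(40.8462) = 185.3787, PS_0 = (1/2)(9.0769)(18.1538) = 82.3905.
New equilibrium: 161 - 4.5Q = 112 + 2Q gives Q_1 = 7.5385, P_1 = 127.0769; CS_1 = 127.8639, PS_1 = 56.8284.
Change in consumer surplus = 127.8639 - 185.3787 = -57.5148.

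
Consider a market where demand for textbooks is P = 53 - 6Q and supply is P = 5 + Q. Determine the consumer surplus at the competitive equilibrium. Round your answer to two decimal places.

Equilibrium: 53 - 6Q = 5 + Q, so Q* = 6.8571 and P* = 11.8571.
The demand choke price is 53, so CS = (1/2)(Q*)(53 - P*) = (1/2)(6.8571)(41.1429) = 141.0612.

141.06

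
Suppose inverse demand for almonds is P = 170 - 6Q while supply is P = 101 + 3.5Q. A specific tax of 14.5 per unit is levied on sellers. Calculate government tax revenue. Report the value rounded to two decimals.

Pre-tax equilibrium: 170 - 6Q = 101 + 3.5Q gives Q* = 7.2632, P* = 126.4211.
A tax on sellers shifts supply up by 14.5: 170 - 6Q = 101 + 3.5Q + 14.5, so Q_t = 5.7368. Buyers pay P_b = 135.5789; sellers receive P_s = P_b - 14.5 = 121.0789.
Tax revenue = t x Q_t = 14.5 x 5.7368 = 83.1842.

83.18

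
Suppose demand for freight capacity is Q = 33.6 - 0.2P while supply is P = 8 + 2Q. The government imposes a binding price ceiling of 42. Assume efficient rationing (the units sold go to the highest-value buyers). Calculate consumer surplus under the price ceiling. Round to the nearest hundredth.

1419.50

Rewriting demand in inverse form: P = 168 - 5Q.
Free-market equilibrium: 168 - 5Q = 8 + 2Q gives Q* = 22.8571, P* = 53.7143.
At P = 42, sellers supply (42 - 8)/2 = 17 while buyers want more, so the quantity traded is 17 at price 42.
The demand price at Q = 17 is 83. CS is the trapezoid between demand and 42 over [0, 17]: (1/2)[(168 - 42) + (83 - 42)](17) = 1419.5.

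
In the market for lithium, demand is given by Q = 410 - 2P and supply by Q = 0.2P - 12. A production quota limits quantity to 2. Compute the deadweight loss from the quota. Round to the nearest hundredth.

Rewriting demand in inverse form: P = 205 - 0.5Q.
Rewriting supply in inverse form: P = 60 + 5Q.
Unrestricted equilibrium: Q* = (205 - 60)/(0.5 + 5) = 26.3636.
At Q = 2 the demand price is 205 - 0.5(2) = 204 and the supply price is 60 + 5(2) = 70.
Deadweight loss is the triangle between the curves from 2 to 26.3636: (1/2)(204 - 70)(26.3636 - 2) = 1632.3636.

1632.36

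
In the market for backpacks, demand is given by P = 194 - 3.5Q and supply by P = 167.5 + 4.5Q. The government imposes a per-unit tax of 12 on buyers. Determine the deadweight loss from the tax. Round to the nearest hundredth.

Without the tax, 194 - 3.5Q = 167.5 + 4.5Q so Q* = 3.3125 and P* = 182.4062.
A tax on buyers shifts demand down by 12: (194 - 12) - 3.5Q = 167.5 + 4.5Q, so Q_t = 1.8125. Buyers pay P_b = 187.6562; sellers receive P_s = P_b - 12 = 175.6562.
The welfare triangle lost has base Q* - Q_t = 1.5 and height t = 12, so DWL = (1/2)(1.5)(12) = 9.

9.00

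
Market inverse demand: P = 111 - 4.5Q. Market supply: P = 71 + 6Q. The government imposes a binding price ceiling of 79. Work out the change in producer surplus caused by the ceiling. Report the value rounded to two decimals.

Without the control, 111 - 4.5Q = 71 + 6Q so Q* = 3.8095 and P* = 93.8571.
At P = 79, sellers supply (79 - 71)/6 = 1.3333 while buyers want more, so the quantity traded is 1.3333 at price 79.
PS goes from (1/2)(3.8095)(22.8571) = 43.5374 to 5.3333 (computed as (79 - 71)(1.3333) - (1/2)(6)(1.3333)^2), a change of -38.2041.

-38.20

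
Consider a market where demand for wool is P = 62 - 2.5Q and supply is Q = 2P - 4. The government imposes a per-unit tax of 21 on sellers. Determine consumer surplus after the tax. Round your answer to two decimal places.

Rewriting supply in inverse form: P = 2 + 0.5Q.
Pre-tax equilibrium: 62 - 2.5Q = 2 + 0.5Q gives Q* = 20, P* = 12.
With the tax, sellers need 21 more per unit: 62 - 2.5Q = 2 + 0.5Q + 21, so Q_t = 13. Buyers pay P_b = 29.5; sellers receive P_s = P_b - 21 = 8.5.
CS = (1/2)(Q_t)(62 - P_b) = (1/2)(13)(32.5) = 211.25.

211.25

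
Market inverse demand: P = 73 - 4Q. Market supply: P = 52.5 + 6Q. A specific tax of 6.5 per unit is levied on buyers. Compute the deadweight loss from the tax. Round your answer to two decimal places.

2.11

Without the tax, 73 - 4Q = 52.5 + 6Q so Q* = 2.05 and P* = 64.8.
With the tax, buyers' net willingness to pay falls by 6.5: (73 - 6.5) - 4Q = 52.5 + 6Q, so Q_t = 1.4. Buyers pay P_b = 67.4; sellers receive P_s = P_b - 6.5 = 60.9.
The welfare triangle lost has base Q* - Q_t = 0.65 and height t = 6.5, so DWL = (1/2)(0.65)(6.5) = 2.1125.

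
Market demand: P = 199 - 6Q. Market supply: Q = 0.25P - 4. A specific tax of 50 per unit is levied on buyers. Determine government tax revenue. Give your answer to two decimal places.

Rewriting supply in inverse form: P = 16 + 4Q.
Without the tax, 199 - 6Q = 16 + 4Q so Q* = 18.3 and P* = 89.2.
With the tax, buyers' net willingness to pay falls by 50: (199 - 50) - 6Q = 16 + 4Q, so Q_t = 13.3. Buyers pay P_b = 119.2; sellers receive P_s = P_b - 50 = 69.2.
Revenue is the tax times quantity traded: 50 x 13.3 = 665.

665.00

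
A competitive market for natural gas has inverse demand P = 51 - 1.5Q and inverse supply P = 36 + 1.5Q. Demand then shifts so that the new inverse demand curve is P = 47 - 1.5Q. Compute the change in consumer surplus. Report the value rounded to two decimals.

Initial equilibrium: Q_0 = 5, P_0 = 43.5; CS_0 = (1/2)(5)(7.5) = 18.75, PS_0 = (1/2)(5)(7.5) = 18.75.
New equilibrium: 47 - 1.5Q = 36 + 1.5Q gives Q_1 = 3.6667, P_1 = 41.5; CS_1 = 10.0833, PS_1 = 10.0833.
Change in consumer surplus = 10.0833 - 18.75 = -8.6667.

-8.67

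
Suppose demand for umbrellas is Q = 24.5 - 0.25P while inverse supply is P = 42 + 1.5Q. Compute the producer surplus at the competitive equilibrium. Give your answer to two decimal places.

Rewriting demand in inverse form: P = 98 - 4Q.
Setting demand equal to supply, 56 = 5.5Q, so Q* = 10.1818 and P* = 57.2727.
PS is the area between P* and the supply curve from 0 to Q*: (1/2)(10.1818)(15.2727) = 77.7521.

77.75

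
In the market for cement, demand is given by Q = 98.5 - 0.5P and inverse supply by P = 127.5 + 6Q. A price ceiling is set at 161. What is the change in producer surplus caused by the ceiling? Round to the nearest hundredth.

Rewriting demand in inverse form: P = 197 - 2Q.
Without the control, 197 - 2Q = 127.5 + 6Q so Q* = 8.6875 and P* = 179.625.
At the ceiling price 161, quantity supplied is (161 - 127.5)/6 = 5.5833; supply is the short side, so Q = 5.5833 trades at P = 161.
PS goes from (1/2)(8.6875)(52.125) = 226.418 to 93.5208 (computed as (161 - 127.5)(5.5833) - (1/2)(6)(5.5833)^2), a change of -132.8971.

-132.90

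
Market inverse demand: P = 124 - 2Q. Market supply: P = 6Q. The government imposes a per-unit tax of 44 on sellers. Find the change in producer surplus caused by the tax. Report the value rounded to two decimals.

Pre-tax equilibrium: 124 - 2Q = 6Q gives Q* = 15.5, P* = 93.
A tax on sellers shifts supply up by 44: 124 - 2Q = 6Q + 44, so Q_t = 10. Buyers pay P_b = 104; sellers receive P_s = P_b - 44 = 60.
Producers lose the trapezoid between P_s and P* out to Q_t plus the triangle from Q_t to Q*: change in PS = 300 - 720.75 = -420.75.

-420.75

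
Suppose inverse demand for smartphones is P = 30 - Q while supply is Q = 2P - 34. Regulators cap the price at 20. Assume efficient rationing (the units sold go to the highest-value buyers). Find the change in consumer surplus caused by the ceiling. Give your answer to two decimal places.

Rewriting supply in inverse form: P = 17 + 0.5Q.
Without the control, 30 - Q = 17 + 0.5Q so Q* = 8.6667 and P* = 21.3333.
At P = 20, sellers supply (20 - 17)/0.5 = 6 while buyers want more, so the quantity traded is 6 at price 20.
CS goes from (1/2)(8.6667)(8.6667) = 37.5556 to 42 (computed as (30 - 20)(6) - (1/2)(1)(6)^2), a change of 4.4444.

4.44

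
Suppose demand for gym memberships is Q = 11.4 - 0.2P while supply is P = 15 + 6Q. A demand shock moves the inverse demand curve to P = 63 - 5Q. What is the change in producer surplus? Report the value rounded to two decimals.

13.39

Rewriting demand in inverse form: P = 57 - 5Q.
Initial equilibrium: Q_0 = 3.8182, P_0 = 37.9091; CS_0 = (1/2)(3.8182)(19.0909) = 36.4463, PS_0 = (1/2)(3.8182)(22.9091) = 43.7355.
New equilibrium: 63 - 5Q = 15 + 6Q gives Q_1 = 4.3636, P_1 = 41.1818; CS_1 = 47.6033, PS_1 = 57.124.
Change in producer surplus = 57.124 - 43.7355 = 13.3884.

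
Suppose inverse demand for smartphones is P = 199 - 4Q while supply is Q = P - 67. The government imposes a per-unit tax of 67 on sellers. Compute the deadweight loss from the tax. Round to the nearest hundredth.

448.90

Rewriting supply in inverse form: P = 67 + Q.
Pre-tax equilibrium: 199 - 4Q = 67 + Q gives Q* = 26.4, P* = 93.4.
With the tax, sellers need 67 more per unit: 199 - 4Q = 67 + Q + 67, so Q_t = 13. Buyers pay P_b = 147; sellers receive P_s = P_b - 67 = 80.
The welfare triangle lost has base Q* - Q_t = 13.4 and height t = 67, so DWL = (1/2)(13.4)(67) = 448.9.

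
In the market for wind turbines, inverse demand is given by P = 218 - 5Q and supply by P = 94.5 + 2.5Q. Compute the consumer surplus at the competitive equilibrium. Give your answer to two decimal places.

677.88

Setting demand equal to supply, 123.5 = 7.5Q, so Q* = 16.4667 and P* = 135.6667.
CS is the area between the demand curve and P* from 0 to Q*: (1/2)(16.4667)(82.3333) = 677.8778.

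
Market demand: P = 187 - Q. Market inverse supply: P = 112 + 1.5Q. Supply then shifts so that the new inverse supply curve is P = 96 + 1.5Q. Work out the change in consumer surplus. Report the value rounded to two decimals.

212.48

Initial equilibrium: Q_0 = 30, P_0 = 157; CS_0 = (1/2)(30)(30) = 450, PS_0 = (1/2)(30)(45) = 675.
New equilibrium: 187 - Q = 96 + 1.5Q gives Q_1 = 36.4, P_1 = 150.6; CS_1 = 662.48, PS_1 = 993.72.
Change in consumer surplus = 662.48 - 450 = 212.48.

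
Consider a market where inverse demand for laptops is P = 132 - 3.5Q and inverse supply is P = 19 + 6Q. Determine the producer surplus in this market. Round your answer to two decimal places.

424.45

Setting demand equal to supply, 113 = 9.5Q, so Q* = 11.8947 and P* = 90.3684.
PS is the area between P* and the supply curve from 0 to Q*: (1/2)(11.8947)(71.3684) = 424.4543.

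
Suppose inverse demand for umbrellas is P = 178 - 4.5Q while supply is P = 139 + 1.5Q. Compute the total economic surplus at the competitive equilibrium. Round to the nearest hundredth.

Set 178 - 4.5Q = 139 + 1.5Q, which gives 39 = 6Q, so Q* = 6.5 and P* = 178 - 4.5(6.5) = 148.75.
Total surplus is the full triangle between the curves from 0 to Q*: (1/2)(6.5)(178 - 139) = 126.75.

126.75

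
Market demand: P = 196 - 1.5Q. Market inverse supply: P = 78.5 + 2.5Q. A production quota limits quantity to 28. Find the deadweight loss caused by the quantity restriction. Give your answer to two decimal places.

3.78

Unrestricted equilibrium: Q* = (196 - 78.5)/(1.5 + 2.5) = 29.375.
At Q = 28 the demand price is 196 - 1.5(28) = 154 and the supply price is 78.5 + 2.5(28) = 148.5.
Deadweight loss is the triangle between the curves from 28 to 29.375: (1/2)(154 - 148.5)(29.375 - 28) = 3.7812.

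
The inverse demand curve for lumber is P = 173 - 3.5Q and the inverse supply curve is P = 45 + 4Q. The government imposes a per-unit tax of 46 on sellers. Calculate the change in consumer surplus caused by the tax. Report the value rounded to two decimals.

-300.53

Without the tax, 173 - 3.5Q = 45 + 4Q so Q* = 17.0667 and P* = 113.2667.
A tax on sellers shifts supply up by 46: 173 - 3.5Q = 45 + 4Q + 46, so Q_t = 10.9333. Buyers pay P_b = 134.7333; sellers receive P_s = P_b - 46 = 88.7333.
Consumers lose the trapezoid between P* and P_b out to Q_t plus the triangle from Q_t to Q*: change in CS = 209.1911 - 509.7244 = -300.5333.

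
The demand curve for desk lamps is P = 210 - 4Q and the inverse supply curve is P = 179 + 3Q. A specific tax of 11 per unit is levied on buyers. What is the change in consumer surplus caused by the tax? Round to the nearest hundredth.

-22.90

Without the tax, 210 - 4Q = 179 + 3Q so Q* = 4.4286 and P* = 192.2857.
With the tax, buyers' net willingness to pay falls by 11: (210 - 11) - 4Q = 179 + 3Q, so Q_t = 2.8571. Buyers pay P_b = 198.5714; sellers receive P_s = P_b - 11 = 187.5714.
CS falls from (1/2)(4.4286)(17.7143) = 39.2245 to (1/2)(2.8571)(11.4286) = 16.3265, a change of -22.898.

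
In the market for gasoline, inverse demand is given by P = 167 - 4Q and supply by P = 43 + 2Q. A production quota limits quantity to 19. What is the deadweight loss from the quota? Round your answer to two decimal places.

Unrestricted equilibrium: Q* = (167 - 43)/(4 + 2) = 20.6667.
At Q = 19 the demand price is 167 - 4(19) = 91 and the supply price is 43 + 2(19) = 81.
Deadweight loss is the triangle between the curves from 19 to 20.6667: (1/2)(91 - 81)(20.6667 - 19) = 8.3333.

8.33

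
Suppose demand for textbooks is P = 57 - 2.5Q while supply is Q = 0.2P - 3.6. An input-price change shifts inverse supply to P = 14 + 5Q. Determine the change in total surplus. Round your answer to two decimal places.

Rewriting supply in inverse form: P = 18 + 5Q.
Initial equilibrium: Q_0 = 5.2, P_0 = 44; CS_0 = (1/2)(5.2)(13) = 33.8, PS_0 = (1/2)(5.2)(26) = 67.6.
New equilibrium: 57 - 2.5Q = 14 + 5Q gives Q_1 = 5.7333, P_1 = 42.6667; CS_1 = 41.0889, PS_1 = 82.1778.
Change in total surplus = (41.0889 + 82.1778) - (33.8 + 67.6) = 21.8667.

21.87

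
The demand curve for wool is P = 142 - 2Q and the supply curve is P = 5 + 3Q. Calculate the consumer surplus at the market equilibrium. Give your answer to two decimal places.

Setting demand equal to supply, 137 = 5Q, so Q* = 27.4 and P* = 87.2.
CS is the area between the demand curve and P* from 0 to Q*: (1/2)(27.4)(54.8) = 750.76.

750.76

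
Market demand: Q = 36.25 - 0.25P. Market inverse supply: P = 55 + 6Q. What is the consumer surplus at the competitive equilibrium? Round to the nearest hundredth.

162.00

Rewriting demand in inverse form: P = 145 - 4Q.
Equilibrium: 145 - 4Q = 55 + 6Q, so Q* = 9 and P* = 109.
The demand choke price is 145, so CS = (1/2)(Q*)(145 - P*) = (1/2)(9)(36) = 162.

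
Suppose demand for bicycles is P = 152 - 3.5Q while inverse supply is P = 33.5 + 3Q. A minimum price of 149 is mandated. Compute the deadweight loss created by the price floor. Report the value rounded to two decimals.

Free-market equilibrium: 152 - 3.5Q = 33.5 + 3Q gives Q* = 18.2308, P* = 88.1923.
At the floor price 149, quantity demanded is (152 - 149)/3.5 = 0.8571; demand is the short side, so Q = 0.8571 trades at P = 149.
The lost-trades triangle has base Q* - 0.8571 = 17.3736 and height equal to the gap between the curves at Q = 0.8571, which is 149 - 36.0714 = 112.9286. DWL = (1/2)(17.3736)(112.9286) = 980.9894.

980.99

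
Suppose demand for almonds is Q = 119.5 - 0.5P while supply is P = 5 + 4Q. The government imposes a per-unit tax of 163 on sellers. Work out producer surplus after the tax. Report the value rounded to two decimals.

280.06

Rewriting demand in inverse form: P = 239 - 2Q.
Pre-tax equilibrium: 239 - 2Q = 5 + 4Q gives Q* = 39, P* = 161.
A tax on sellers shifts supply up by 163: 239 - 2Q = 5 + 4Q + 163, so Q_t = 11.8333. Buyers pay P_b = 215.3333; sellers receive P_s = P_b - 163 = 52.3333.
Producer surplus is the triangle above supply below P_s: (1/2)(11.8333)(52.3333 - 5) = 280.0556.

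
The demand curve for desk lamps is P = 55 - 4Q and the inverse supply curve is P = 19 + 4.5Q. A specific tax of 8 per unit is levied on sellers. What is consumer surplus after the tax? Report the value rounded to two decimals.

Without the tax, 55 - 4Q = 19 + 4.5Q so Q* = 4.2353 and P* = 38.0588.
A tax on sellers shifts supply up by 8: 55 - 4Q = 19 + 4.5Q + 8, so Q_t = 3.2941. Buyers pay P_b = 41.8235; sellers receive P_s = P_b - 8 = 33.8235.
Consumer surplus is the triangle under demand above P_b: (1/2)(3.2941)(55 - 41.8235) = 21.7024.

21.70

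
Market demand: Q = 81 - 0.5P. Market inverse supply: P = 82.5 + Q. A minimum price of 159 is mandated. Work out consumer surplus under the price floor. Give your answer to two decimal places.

2.25

Rewriting demand in inverse form: P = 162 - 2Q.
Without the control, 162 - 2Q = 82.5 + Q so Q* = 26.5 and P* = 109.
At P = 159, buyers demand (162 - 159)/2 = 1.5 while sellers would supply more, so the quantity traded is 1.5 at price 159.
CS is the triangle under demand above 159: (1/2)(1.5)(162 - 159) = 2.25.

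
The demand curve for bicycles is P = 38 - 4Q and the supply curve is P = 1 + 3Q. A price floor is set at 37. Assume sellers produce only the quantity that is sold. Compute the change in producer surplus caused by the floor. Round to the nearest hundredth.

Free-market equilibrium: 38 - 4Q = 1 + 3Q gives Q* = 5.2857, P* = 16.8571.
At the floor price 37, quantity demanded is (38 - 37)/4 = 0.25; demand is the short side, so Q = 0.25 trades at P = 37.
PS goes from (1/2)(5.2857)(15.8571) = 41.9082 to 8.9062 (computed as (37 - 1)(0.25) - (1/2)(3)(0.25)^2), a change of -33.0019.

-33.00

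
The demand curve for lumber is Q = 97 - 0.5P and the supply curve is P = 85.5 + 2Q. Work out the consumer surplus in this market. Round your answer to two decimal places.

Rewriting demand in inverse form: P = 194 - 2Q.
Setting demand equal to supply, 108.5 = 4Q, so Q* = 27.125 and P* = 139.75.
Consumer surplus is the triangle under demand above P*: (1/2)(27.125)(194 - 139.75) = (1/2)(27.125)(54.25) = 735.7656.

735.77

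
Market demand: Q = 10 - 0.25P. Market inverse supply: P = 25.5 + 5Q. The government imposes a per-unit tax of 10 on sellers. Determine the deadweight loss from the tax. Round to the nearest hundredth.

5.56

Rewriting demand in inverse form: P = 40 - 4Q.
Without the tax, 40 - 4Q = 25.5 + 5Q so Q* = 1.6111 and P* = 33.5556.
A tax on sellers shifts supply up by 10: 40 - 4Q = 25.5 + 5Q + 10, so Q_t = 0.5. Buyers pay P_b = 38; sellers receive P_s = P_b - 10 = 28.
The welfare triangle lost has base Q* - Q_t = 1.1111 and height t = 10, so DWL = (1/2)(1.1111)(10) = 5.5556.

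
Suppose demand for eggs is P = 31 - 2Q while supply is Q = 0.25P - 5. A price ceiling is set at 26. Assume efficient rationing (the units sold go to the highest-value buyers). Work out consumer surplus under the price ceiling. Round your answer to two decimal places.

Rewriting supply in inverse form: P = 20 + 4Q.
Free-market equilibrium: 31 - 2Q = 20 + 4Q gives Q* = 1.8333, P* = 27.3333.
At the ceiling price 26, quantity supplied is (26 - 20)/4 = 1.5; supply is the short side, so Q = 1.5 trades at P = 26.
The demand price at Q = 1.5 is 28. CS is the trapezoid between demand and 26 over [0, 1.5]: (1/2)[(31 - 26) + (28 - 26)](1.5) = 5.25.

5.25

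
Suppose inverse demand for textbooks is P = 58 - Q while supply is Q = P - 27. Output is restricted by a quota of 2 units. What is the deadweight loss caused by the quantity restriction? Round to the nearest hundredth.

182.25

Rewriting supply in inverse form: P = 27 + Q.
Without the quota, 58 - Q = 27 + Q gives Q* = 15.5.
At Q = 2 the demand price is 58 - (2) = 56 and the supply price is 27 + (2) = 29.
Deadweight loss is the triangle between the curves from 2 to 15.5: (1/2)(56 - 29)(15.5 - 2) = 182.25.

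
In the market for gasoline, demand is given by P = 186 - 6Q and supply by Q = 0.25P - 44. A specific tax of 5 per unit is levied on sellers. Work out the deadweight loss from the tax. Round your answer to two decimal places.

Rewriting supply in inverse form: P = 176 + 4Q.
Without the tax, 186 - 6Q = 176 + 4Q so Q* = 1 and P* = 180.
With the tax, sellers need 5 more per unit: 186 - 6Q = 176 + 4Q + 5, so Q_t = 0.5. Buyers pay P_b = 183; sellers receive P_s = P_b - 5 = 178.
Deadweight loss is the triangle between the curves from Q_t to Q*: (1/2)(1 - 0.5)(5) = 1.25.

1.25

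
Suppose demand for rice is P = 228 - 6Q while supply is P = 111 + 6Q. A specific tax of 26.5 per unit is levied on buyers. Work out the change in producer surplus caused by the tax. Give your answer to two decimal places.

Pre-tax equilibrium: 228 - 6Q = 111 + 6Q gives Q* = 9.75, P* = 169.5.
With the tax, buyers' net willingness to pay falls by 26.5: (228 - 26.5) - 6Q = 111 + 6Q, so Q_t = 7.5417. Buyers pay P_b = 182.75; sellers receive P_s = P_b - 26.5 = 156.25.
Producers lose the trapezoid between P_s and P* out to Q_t plus the triangle from Q_t to Q*: change in PS = 170.6302 - 285.1875 = -114.5573.

-114.56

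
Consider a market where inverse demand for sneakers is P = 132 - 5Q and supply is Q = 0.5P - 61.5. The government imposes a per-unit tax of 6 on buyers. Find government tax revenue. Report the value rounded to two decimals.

Rewriting supply in inverse form: P = 123 + 2Q.
Without the tax, 132 - 5Q = 123 + 2Q so Q* = 1.2857 and P* = 125.5714.
With the tax, buyers' net willingness to pay falls by 6: (132 - 6) - 5Q = 123 + 2Q, so Q_t = 0.4286. Buyers pay P_b = 129.8571; sellers receive P_s = P_b - 6 = 123.8571.
Tax revenue = t x Q_t = 6 x 0.4286 = 2.5714.

2.57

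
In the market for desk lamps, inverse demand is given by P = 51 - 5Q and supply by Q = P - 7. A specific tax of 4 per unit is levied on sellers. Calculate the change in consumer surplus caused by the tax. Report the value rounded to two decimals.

-23.33

Rewriting supply in inverse form: P = 7 + Q.
Without the tax, 51 - 5Q = 7 + Q so Q* = 7.3333 and P* = 14.3333.
A tax on sellers shifts supply up by 4: 51 - 5Q = 7 + Q + 4, so Q_t = 6.6667. Buyers pay P_b = 17.6667; sellers receive P_s = P_b - 4 = 13.6667.
CS falls from (1/2)(7.3333)(36.6667) = 134.4444 to (1/2)(6.6667)(33.3333) = 111.1111, a change of -23.3333.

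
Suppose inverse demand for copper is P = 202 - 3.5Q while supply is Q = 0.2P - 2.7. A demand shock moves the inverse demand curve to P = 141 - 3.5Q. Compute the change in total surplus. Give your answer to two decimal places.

-1133.88

Rewriting supply in inverse form: P = 13.5 + 5Q.
Initial equilibrium: Q_0 = 22.1765, P_0 = 124.3824; CS_0 = (1/2)(22.1765)(77.6176) = 860.6427, PS_0 = (1/2)(22.1765)(110.8824) = 1229.4896.
New equilibrium: 141 - 3.5Q = 13.5 + 5Q gives Q_1 = 15, P_1 = 88.5; CS_1 = 393.75, PS_1 = 562.5.
Change in total surplus = (393.75 + 562.5) - (860.6427 + 1229.4896) = -1133.8824.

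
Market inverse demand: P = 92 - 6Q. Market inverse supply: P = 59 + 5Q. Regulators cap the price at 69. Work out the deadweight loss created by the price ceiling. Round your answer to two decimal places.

5.50

Free-market equilibrium: 92 - 6Q = 59 + 5Q gives Q* = 3, P* = 74.
At P = 69, sellers supply (69 - 59)/5 = 2 while buyers want more, so the quantity traded is 2 at price 69.
At Q = 2 the demand price is 80 and the supply price is 69. Deadweight loss is the triangle between the curves from 2 to 3: (1/2)(80 - 69)(3 - 2) = 5.5.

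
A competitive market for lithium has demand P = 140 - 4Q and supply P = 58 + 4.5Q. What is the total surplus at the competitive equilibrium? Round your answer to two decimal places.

Setting demand equal to supply, 82 = 8.5Q, so Q* = 9.6471 and P* = 101.4118.
Total surplus is the full triangle between the curves from 0 to Q*: (1/2)(9.6471)(140 - 58) = 395.5294.

395.53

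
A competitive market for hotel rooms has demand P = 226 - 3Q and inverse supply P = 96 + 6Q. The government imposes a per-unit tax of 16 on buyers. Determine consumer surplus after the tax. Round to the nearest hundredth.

Without the tax, 226 - 3Q = 96 + 6Q so Q* = 14.4444 and P* = 182.6667.
With the tax, buyers' net willingness to pay falls by 16: (226 - 16) - 3Q = 96 + 6Q, so Q_t = 12.6667. Buyers pay P_b = 188; sellers receive P_s = P_b - 16 = 172.
CS = (1/2)(Q_t)(226 - P_b) = (1/2)(12.6667)(38) = 240.6667.

240.67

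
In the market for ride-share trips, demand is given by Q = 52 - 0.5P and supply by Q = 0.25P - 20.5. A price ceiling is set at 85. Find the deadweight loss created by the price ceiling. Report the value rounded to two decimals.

Rewriting demand in inverse form: P = 104 - 2Q.
Rewriting supply in inverse form: P = 82 + 4Q.
Without the control, 104 - 2Q = 82 + 4Q so Q* = 3.6667 and P* = 96.6667.
At P = 85, sellers supply (85 - 82)/4 = 0.75 while buyers want more, so the quantity traded is 0.75 at price 85.
The lost-trades triangle has base Q* - 0.75 = 2.9167 and height equal to the gap between the curves at Q = 0.75, which is 102.5 - 85 = 17.5. DWL = (1/2)(2.9167)(17.5) = 25.5208.

25.52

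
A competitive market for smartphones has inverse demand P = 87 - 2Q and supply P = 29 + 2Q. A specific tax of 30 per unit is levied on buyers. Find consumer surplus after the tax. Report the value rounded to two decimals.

49.00

Without the tax, 87 - 2Q = 29 + 2Q so Q* = 14.5 and P* = 58.
A tax on buyers shifts demand down by 30: (87 - 30) - 2Q = 29 + 2Q, so Q_t = 7. Buyers pay P_b = 73; sellers receive P_s = P_b - 30 = 43.
CS = (1/2)(Q_t)(87 - P_b) = (1/2)(7)(14) = 49.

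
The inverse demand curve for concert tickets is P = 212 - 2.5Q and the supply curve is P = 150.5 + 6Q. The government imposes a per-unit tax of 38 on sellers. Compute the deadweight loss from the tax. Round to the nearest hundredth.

Pre-tax equilibrium: 212 - 2.5Q = 150.5 + 6Q gives Q* = 7.2353, P* = 193.9118.
A tax on sellers shifts supply up by 38: 212 - 2.5Q = 150.5 + 6Q + 38, so Q_t = 2.7647. Buyers pay P_b = 205.0882; sellers receive P_s = P_b - 38 = 167.0882.
Deadweight loss is the triangle between the curves from Q_t to Q*: (1/2)(7.2353 - 2.7647)(38) = 84.9412.

84.94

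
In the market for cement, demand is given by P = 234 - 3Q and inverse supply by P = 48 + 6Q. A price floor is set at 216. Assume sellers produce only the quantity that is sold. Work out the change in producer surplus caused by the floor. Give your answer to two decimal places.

-381.33

Without the control, 234 - 3Q = 48 + 6Q so Q* = 20.6667 and P* = 172.
At the floor price 216, quantity demanded is (234 - 216)/3 = 6; demand is the short side, so Q = 6 trades at P = 216.
PS goes from (1/2)(20.6667)(124) = 1281.3333 to 900 (computed as (216 - 48)(6) - (1/2)(6)(6)^2), a change of -381.3333.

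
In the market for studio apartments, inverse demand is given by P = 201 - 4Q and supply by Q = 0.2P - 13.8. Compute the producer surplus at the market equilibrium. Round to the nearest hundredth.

537.78

Rewriting supply in inverse form: P = 69 + 5Q.
Setting demand equal to supply, 132 = 9Q, so Q* = 14.6667 and P* = 142.3333.
PS is the area between P* and the supply curve from 0 to Q*: (1/2)(14.6667)(73.3333) = 537.7778.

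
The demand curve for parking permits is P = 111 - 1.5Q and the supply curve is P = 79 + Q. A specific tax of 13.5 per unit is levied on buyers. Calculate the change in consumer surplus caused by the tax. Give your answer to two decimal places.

Pre-tax equilibrium: 111 - 1.5Q = 79 + Q gives Q* = 12.8, P* = 91.8.
A tax on buyers shifts demand down by 13.5: (111 - 13.5) - 1.5Q = 79 + Q, so Q_t = 7.4. Buyers pay P_b = 99.9; sellers receive P_s = P_b - 13.5 = 86.4.
Consumers lose the trapezoid between P* and P_b out to Q_t plus the triangle from Q_t to Q*: change in CS = 41.07 - 122.88 = -81.81.

-81.81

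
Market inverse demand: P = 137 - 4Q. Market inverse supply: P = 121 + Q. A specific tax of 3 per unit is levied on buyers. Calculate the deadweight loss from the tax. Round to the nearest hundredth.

Without the tax, 137 - 4Q = 121 + Q so Q* = 3.2 and P* = 124.2.
With the tax, buyers' net willingness to pay falls by 3: (137 - 3) - 4Q = 121 + Q, so Q_t = 2.6. Buyers pay P_b = 126.6; sellers receive P_s = P_b - 3 = 123.6.
Deadweight loss is the triangle between the curves from Q_t to Q*: (1/2)(3.2 - 2.6)(3) = 0.9.

0.90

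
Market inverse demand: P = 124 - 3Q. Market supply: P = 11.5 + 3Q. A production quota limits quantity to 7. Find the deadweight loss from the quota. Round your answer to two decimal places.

Unrestricted equilibrium: Q* = (124 - 11.5)/(3 + 3) = 18.75.
At Q = 7 the demand price is 124 - 3(7) = 103 and the supply price is 11.5 + 3(7) = 32.5.
Deadweight loss is the triangle between the curves from 7 to 18.75: (1/2)(103 - 32.5)(18.75 - 7) = 414.1875.

414.19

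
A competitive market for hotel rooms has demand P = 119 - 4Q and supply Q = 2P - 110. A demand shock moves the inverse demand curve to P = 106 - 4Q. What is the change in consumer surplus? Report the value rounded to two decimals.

-147.65

Rewriting supply in inverse form: P = 55 + 0.5Q.
Initial equilibrium: Q_0 = 14.2222, P_0 = 62.1111; CS_0 = (1/2)(14.2222)(56.8889) = 404.5432, PS_0 = (1/2)(14.2222)(7.1111) = 50.5679.
New equilibrium: 106 - 4Q = 55 + 0.5Q gives Q_1 = 11.3333, P_1 = 60.6667; CS_1 = 256.8889, PS_1 = 32.1111.
Change in consumer surplus = 256.8889 - 404.5432 = -147.6543.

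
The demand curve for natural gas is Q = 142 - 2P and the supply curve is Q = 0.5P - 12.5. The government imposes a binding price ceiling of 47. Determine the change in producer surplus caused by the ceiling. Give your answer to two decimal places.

Rewriting demand in inverse form: P = 71 - 0.5Q.
Rewriting supply in inverse form: P = 25 + 2Q.
Free-market equilibrium: 71 - 0.5Q = 25 + 2Q gives Q* = 18.4, P* = 61.8.
At P = 47, sellers supply (47 - 25)/2 = 11 while buyers want more, so the quantity traded is 11 at price 47.
PS goes from (1/2)(18.4)(36.8) = 338.56 to 121 (computed as (47 - 25)(11) - (1/2)(2)(11)^2), a change of -217.56.

-217.56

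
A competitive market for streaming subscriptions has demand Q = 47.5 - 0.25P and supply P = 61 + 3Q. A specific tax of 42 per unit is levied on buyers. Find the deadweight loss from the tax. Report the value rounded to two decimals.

126.00

Rewriting demand in inverse form: P = 190 - 4Q.
Pre-tax equilibrium: 190 - 4Q = 61 + 3Q gives Q* = 18.4286, P* = 116.2857.
A tax on buyers shifts demand down by 42: (190 - 42) - 4Q = 61 + 3Q, so Q_t = 12.4286. Buyers pay P_b = 140.2857; sellers receive P_s = P_b - 42 = 98.2857.
The welfare triangle lost has base Q* - Q_t = 6 and height t = 42, so DWL = (1/2)(6)(42) = 126.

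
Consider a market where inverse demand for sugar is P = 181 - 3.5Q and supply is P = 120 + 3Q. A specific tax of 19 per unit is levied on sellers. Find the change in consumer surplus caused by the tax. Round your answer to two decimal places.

Pre-tax equilibrium: 181 - 3.5Q = 120 + 3Q gives Q* = 9.3846, P* = 148.1538.
With the tax, sellers need 19 more per unit: 181 - 3.5Q = 120 + 3Q + 19, so Q_t = 6.4615. Buyers pay P_b = 158.3846; sellers receive P_s = P_b - 19 = 139.3846.
CS falls from (1/2)(9.3846)(32.8462) = 154.1243 to (1/2)(6.4615)(22.6154) = 73.0651, a change of -81.0592.

-81.06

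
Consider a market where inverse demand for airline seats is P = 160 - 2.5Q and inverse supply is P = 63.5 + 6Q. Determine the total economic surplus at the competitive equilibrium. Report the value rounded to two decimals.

547.78

Setting demand equal to supply, 96.5 = 8.5Q, so Q* = 11.3529 and P* = 131.6176.
Total surplus is the full triangle between the curves from 0 to Q*: (1/2)(11.3529)(160 - 63.5) = 547.7794.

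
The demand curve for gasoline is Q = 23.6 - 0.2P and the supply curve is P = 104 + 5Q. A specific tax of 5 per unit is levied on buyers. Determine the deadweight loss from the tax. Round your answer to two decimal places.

Rewriting demand in inverse form: P = 118 - 5Q.
Pre-tax equilibrium: 118 - 5Q = 104 + 5Q gives Q* = 1.4, P* = 111.
A tax on buyers shifts demand down by 5: (118 - 5) - 5Q = 104 + 5Q, so Q_t = 0.9. Buyers pay P_b = 113.5; sellers receive P_s = P_b - 5 = 108.5.
Deadweight loss is the triangle between the curves from Q_t to Q*: (1/2)(1.4 - 0.9)(5) = 1.25.

1.25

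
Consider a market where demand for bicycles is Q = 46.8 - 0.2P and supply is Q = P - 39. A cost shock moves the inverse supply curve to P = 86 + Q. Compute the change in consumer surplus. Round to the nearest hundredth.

Rewriting demand in inverse form: P = 234 - 5Q.
Rewriting supply in inverse form: P = 39 + Q.
Initial equilibrium: Q_0 = 32.5, P_0 = 71.5; CS_0 = (1/2)(32.5)(162.5) = 2640.625, PS_0 = (1/2)(32.5)(32.5) = 528.125.
New equilibrium: 234 - 5Q = 86 + Q gives Q_1 = 24.6667, P_1 = 110.6667; CS_1 = 1521.1111, PS_1 = 304.2222.
Change in consumer surplus = 1521.1111 - 2640.625 = -1119.5139.

-1119.51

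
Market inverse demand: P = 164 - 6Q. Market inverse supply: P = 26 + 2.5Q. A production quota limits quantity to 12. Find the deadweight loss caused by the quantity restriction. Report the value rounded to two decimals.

Unrestricted equilibrium: Q* = (164 - 26)/(6 + 2.5) = 16.2353.
At Q = 12 the demand price is 164 - 6(12) = 92 and the supply price is 26 + 2.5(12) = 56.
Deadweight loss is the triangle between the curves from 12 to 16.2353: (1/2)(92 - 56)(16.2353 - 12) = 76.2353.

76.24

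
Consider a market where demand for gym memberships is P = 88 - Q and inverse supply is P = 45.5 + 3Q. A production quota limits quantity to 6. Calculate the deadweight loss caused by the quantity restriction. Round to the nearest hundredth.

42.78

Unrestricted equilibrium: Q* = (88 - 45.5)/(1 + 3) = 10.625.
At Q = 6 the demand price is 88 - (6) = 82 and the supply price is 45.5 + 3(6) = 63.5.
Deadweight loss is the triangle between the curves from 6 to 10.625: (1/2)(82 - 63.5)(10.625 - 6) = 42.7812.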